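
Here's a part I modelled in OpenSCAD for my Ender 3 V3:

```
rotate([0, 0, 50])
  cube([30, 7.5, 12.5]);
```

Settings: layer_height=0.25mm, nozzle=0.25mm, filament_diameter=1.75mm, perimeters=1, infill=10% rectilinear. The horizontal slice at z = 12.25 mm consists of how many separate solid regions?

At z = 12.25 mm: the cube is present — its section is the full 30×7.5 rectangle; (rotated 50° about Z; rotation is an isometry so areas/perimeters/island counts are preserved). The result has 1 disconnected region.

1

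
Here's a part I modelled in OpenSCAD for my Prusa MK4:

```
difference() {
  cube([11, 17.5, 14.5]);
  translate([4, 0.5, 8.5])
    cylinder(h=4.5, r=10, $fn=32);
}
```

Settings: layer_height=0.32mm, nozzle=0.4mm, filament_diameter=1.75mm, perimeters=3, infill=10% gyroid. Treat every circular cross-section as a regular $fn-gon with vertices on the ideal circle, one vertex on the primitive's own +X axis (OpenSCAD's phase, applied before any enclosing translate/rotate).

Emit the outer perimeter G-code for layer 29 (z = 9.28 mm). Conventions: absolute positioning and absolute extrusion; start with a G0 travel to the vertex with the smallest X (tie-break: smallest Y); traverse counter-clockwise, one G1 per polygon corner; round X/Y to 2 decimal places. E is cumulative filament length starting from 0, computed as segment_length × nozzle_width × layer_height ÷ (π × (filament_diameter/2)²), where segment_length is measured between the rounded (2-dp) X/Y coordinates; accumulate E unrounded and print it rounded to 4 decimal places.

At z = 9.28 mm: the cube (footprint 11×17.5) is included at this height; the r=10 cylinder at (4, 0.5) contributes a regular 32-gon of circumradius 10; Taking the first minus the rest: starting from the 11×17.5 cube, the r=10 cylinder at (4, 0.5) partially overlaps it — only the 107.79 mm² overlap (of its 312.14 mm²) is removed, clipping the outline — 1 connected region. The outline is a single polygon with 10 vertices. Extrusion per mm of travel: 0.4 × 0.32 / (π × 0.875²) = 0.053216. Accumulating E over each segment gives final E = 2.1598.

G0 X0.00 Y9.65 Z9.28
G1 X0.17 Y9.74 E0.0102
G1 X2.05 Y10.31 E0.1148
G1 X4.00 Y10.50 E0.2190
G1 X5.95 Y10.31 E0.3233
G1 X7.83 Y9.74 E0.4279
G1 X9.56 Y8.81 E0.5324
G1 X11.00 Y7.63 E0.6314
G1 X11.00 Y17.50 E1.1567
G1 X0.00 Y17.50 E1.7421
G1 X0.00 Y9.65 E2.1598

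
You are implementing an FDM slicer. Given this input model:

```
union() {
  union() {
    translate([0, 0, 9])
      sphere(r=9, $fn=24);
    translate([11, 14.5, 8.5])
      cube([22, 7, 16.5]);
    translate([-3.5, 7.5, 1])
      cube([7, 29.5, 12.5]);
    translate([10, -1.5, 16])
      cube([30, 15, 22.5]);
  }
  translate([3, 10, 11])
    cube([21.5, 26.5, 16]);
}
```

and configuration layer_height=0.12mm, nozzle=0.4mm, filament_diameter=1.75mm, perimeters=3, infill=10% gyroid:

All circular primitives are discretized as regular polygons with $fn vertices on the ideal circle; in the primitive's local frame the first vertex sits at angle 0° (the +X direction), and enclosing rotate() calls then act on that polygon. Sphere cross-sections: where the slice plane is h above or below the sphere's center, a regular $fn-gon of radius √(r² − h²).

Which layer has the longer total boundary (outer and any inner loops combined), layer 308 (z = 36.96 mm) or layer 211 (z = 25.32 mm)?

Layer 308 (z = 36.96): the sphere is not intersected at this z (|z−center|=27.960 > r=9); the cube at (11, 14.5) does not reach this height (z outside [8.5, 25]); the cube at (-3.5, 7.5) does not reach this height (z outside [1, 13.5]); the 30×15 cube at (10, -1.5) contributes its full rectangle (perimeter 90.00 mm); Merging all regions: only the 30×15 cube at (10, -1.5) is present, so the union is just that shape — boundary = 90.00 mm; the cube at (3, 10) does not reach this height (z outside [11, 27]); Taking the union: only that combined region is present, so the union is just that shape — boundary = 90.00 mm. So its perimeter = 90.00 mm. Layer 211 (z = 25.32): the sphere does not reach this height (|z−center|=16.320 > r=9); the cube at (11, 14.5) is absent (z outside [8.5, 25]); the cube at (-3.5, 7.5) is absent (z outside [1, 13.5]); the cube at (10, -1.5) (footprint 30×15) is included at this height (perimeter 90.00 mm); Merging all regions: only the 30×15 cube at (10, -1.5) is present, so the union is just that shape — boundary = 90.00 mm; the cube at (3, 10) (footprint 21.5×26.5) is included at this height (perimeter 96.00 mm); Taking the union: the regions partially overlap (shared area 50.75 mm²), so the edge portions inside another operand are dropped and the merged outline is re-measured after clipping — boundary = 150.00 mm. So its perimeter = 150.00 mm. Layer 211 is larger (150.00 vs 90.00 mm).

layer 211 (z = 25.32 mm)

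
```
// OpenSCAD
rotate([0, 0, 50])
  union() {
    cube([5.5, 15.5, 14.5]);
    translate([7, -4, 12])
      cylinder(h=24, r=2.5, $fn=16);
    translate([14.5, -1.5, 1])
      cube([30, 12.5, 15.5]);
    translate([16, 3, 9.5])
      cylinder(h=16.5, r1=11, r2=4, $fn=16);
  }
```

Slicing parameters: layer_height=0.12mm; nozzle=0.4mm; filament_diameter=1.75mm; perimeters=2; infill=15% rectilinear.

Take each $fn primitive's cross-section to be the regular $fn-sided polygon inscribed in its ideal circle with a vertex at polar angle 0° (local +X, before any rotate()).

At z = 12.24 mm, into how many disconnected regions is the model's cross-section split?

2

At z = 12.24 mm: the cube (footprint 5.5×15.5) is included at this height; the r=2.5 cylinder at (7, -4) contributes a regular 16-gon of circumradius 2.5; the cube at (14.5, -1.5) is present — its section is the full 30×12.5 rectangle; the cone at (16, 3) (r1=11→r2=4) has section circumradius 9.838 here — a regular 16-gon; Combining (union): the regions partially overlap (shared area 130.31 mm²), so overlapping operands fuse into one piece — 2 connected regions; (whole slice rotated 50° about Z — lengths, areas and connectivity unchanged). The result has 2 disconnected regions.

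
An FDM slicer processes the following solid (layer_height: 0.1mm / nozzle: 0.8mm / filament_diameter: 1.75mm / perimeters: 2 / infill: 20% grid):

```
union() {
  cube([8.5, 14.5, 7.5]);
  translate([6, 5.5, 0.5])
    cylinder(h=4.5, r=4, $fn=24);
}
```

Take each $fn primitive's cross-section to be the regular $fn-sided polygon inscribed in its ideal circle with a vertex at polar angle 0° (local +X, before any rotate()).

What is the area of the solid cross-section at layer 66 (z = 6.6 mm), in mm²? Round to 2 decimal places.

123.25 mm²

At z = 6.6 mm: the cube (footprint 8.5×14.5) is included at this height (area 123.25 mm²); the cylinder at (6, 5.5) is not intersected at this z (z outside [0.5, 5]); Combining (union): only the 8.5×14.5 cube is present, so the union is just that shape — area = 123.25 mm². Overall, the cross-section is a single solid region. Net area = 123.25 mm².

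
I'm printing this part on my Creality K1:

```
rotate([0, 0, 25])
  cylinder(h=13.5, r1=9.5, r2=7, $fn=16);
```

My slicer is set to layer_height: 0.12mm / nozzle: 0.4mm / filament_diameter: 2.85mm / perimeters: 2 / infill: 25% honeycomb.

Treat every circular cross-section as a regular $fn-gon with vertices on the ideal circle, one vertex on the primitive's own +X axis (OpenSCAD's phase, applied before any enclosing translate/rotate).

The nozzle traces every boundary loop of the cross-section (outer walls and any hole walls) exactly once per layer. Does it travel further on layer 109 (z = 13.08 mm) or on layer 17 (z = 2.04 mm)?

layer 17 (z = 2.04 mm)

Layer 109 (z = 13.08): the cone contributes a regular 16-gon of circumradius 7.078 (interpolated between r1=9.5 and r2=7 at t=0.969) (perimeter = 2·16·7.078·sin(180°/16) = 44.19 mm); (whole slice rotated 25° about Z — lengths, areas and connectivity unchanged). So its perimeter = 44.19 mm. Layer 17 (z = 2.04): the cone contributes a regular 16-gon of circumradius 9.122 (interpolated between r1=9.5 and r2=7 at t=0.151) (perimeter = 2·16·9.122·sin(180°/16) = 56.95 mm); (whole slice rotated 25° about Z — lengths, areas and connectivity unchanged). So its perimeter = 56.95 mm. Layer 17 is larger (56.95 vs 44.19 mm).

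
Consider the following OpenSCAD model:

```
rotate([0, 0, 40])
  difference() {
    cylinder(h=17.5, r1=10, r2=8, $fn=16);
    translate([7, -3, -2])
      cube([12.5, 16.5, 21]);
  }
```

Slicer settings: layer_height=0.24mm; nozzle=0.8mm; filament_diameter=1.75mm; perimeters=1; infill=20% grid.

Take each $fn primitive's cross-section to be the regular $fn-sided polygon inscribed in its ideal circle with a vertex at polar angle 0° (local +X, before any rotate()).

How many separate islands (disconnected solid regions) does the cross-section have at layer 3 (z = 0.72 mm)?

1

At z = 0.72 mm: the cone (r1=10→r2=8) has section circumradius 9.918 here — a regular 16-gon; the cube at (7, -3) (footprint 12.5×16.5) is included at this height; Taking the first minus the rest: starting from the cone, the 12.5×16.5 cube at (7, -3) partially overlaps it — only the 21.00 mm² overlap (of its 206.25 mm²) is removed, clipping the outline — 1 connected region; (rotated 40° about Z; rotation is an isometry so areas/perimeters/island counts are preserved). Overall, the cross-section is a single solid region. Island count = 1.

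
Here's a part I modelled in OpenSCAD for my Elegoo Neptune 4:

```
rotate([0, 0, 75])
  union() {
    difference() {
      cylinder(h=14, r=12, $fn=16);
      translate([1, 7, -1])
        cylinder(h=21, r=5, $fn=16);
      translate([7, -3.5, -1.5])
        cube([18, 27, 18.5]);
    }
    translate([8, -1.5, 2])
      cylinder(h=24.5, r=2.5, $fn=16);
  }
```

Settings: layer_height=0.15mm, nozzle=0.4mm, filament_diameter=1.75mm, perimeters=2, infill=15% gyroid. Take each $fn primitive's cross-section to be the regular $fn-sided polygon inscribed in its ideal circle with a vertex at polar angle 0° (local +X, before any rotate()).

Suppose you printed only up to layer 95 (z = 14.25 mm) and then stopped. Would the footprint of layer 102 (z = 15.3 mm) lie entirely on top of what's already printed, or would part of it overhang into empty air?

Compare the two slices. At z = 14.25: the cylinder is absent (z outside [0, 14]); the cylinder at (1, 7): section is a regular 16-gon, circumradius r=5 (area = (16/2)·5.000²·sin(360°/16) = 76.54 mm²); the cube at (7, -3.5) is present — its section is the full 18×27 rectangle (area 486.00 mm²); After the difference (first − rest): the first operand is absent here, so nothing remains; the r=2.5 cylinder at (8, -1.5) contributes a regular 16-gon of circumradius 2.5 (area = (16/2)·2.500²·sin(360°/16) = 19.13 mm²); Merging all regions: only the r=2.5 cylinder at (8, -1.5) is present, so the union is just that shape — area = 19.13 mm²; (rotated 75° about Z; rotation is an isometry so areas/perimeters/island counts are preserved). At z = 15.3: the cylinder does not reach this height (z outside [0, 14]); the r=5 cylinder at (1, 7) gives a regular 16-gon of circumradius 5 (constant along its height) (area = (16/2)·5.000²·sin(360°/16) = 76.54 mm²); the 18×27 cube at (7, -3.5) contributes its full rectangle (area 486.00 mm²); Subtracting the remaining from the first: the first operand is absent here, so nothing remains; the r=2.5 cylinder at (8, -1.5) contributes a regular 16-gon of circumradius 2.5 (area = (16/2)·2.500²·sin(360°/16) = 19.13 mm²); Combining (union): only the r=2.5 cylinder at (8, -1.5) is present, so the union is just that shape — area = 19.13 mm²; (whole slice rotated 75° about Z — lengths, areas and connectivity unchanged). Checking containment: the cross-section at z = 15.3 is a subset of the cross-section at z = 14.25.

entirely on top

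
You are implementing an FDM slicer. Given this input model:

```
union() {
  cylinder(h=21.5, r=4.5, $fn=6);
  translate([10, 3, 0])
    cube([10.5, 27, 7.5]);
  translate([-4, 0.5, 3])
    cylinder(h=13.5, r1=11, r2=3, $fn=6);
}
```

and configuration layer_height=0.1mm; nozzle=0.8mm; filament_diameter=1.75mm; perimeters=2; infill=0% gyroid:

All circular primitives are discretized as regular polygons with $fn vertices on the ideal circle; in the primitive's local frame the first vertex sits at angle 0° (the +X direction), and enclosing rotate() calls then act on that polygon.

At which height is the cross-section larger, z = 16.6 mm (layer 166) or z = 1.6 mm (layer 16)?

Layer 166 (z = 16.6): the cylinder: section is a regular 6-gon, circumradius r=4.5 (area = (6/2)·4.500²·sin(360°/6) = 52.61 mm²); the cube at (10, 3) does not reach this height (z outside [0, 7.5]); the cone at (-4, 0.5) is absent (z outside [3, 16.5]); Combining (union): only the r=4.5 cylinder is present, so the union is just that shape — area = 52.61 mm². So its area = 52.61 mm². Layer 16 (z = 1.6): the cylinder: section is a regular 6-gon, circumradius r=4.5 (area = (6/2)·4.500²·sin(360°/6) = 52.61 mm²); the cube at (10, 3) is present — its section is the full 10.5×27 rectangle (area 283.50 mm²); the cone at (-4, 0.5) does not reach this height (z outside [3, 16.5]); Merging all regions: the 2 present regions are separate (no shared area or edge), so areas and boundary lengths simply add and each stays a separate island — area = 336.11 mm². So its area = 336.11 mm². Layer 16 is larger (336.11 vs 52.61 mm²).

layer 16 (z = 1.6 mm)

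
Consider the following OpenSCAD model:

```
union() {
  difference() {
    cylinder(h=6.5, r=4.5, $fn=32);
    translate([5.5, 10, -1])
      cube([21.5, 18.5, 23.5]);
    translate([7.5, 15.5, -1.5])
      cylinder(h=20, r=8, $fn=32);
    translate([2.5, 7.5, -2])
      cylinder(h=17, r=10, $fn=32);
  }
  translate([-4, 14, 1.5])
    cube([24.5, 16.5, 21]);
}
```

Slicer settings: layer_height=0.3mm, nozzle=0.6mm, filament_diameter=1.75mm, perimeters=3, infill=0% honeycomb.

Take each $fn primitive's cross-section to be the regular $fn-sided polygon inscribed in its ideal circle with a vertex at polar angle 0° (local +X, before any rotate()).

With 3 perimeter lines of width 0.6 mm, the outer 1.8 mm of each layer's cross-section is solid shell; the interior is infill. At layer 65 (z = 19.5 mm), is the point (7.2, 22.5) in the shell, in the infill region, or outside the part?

At z = 19.5 mm: the cylinder does not reach this height (z outside [0, 6.5]); the 21.5×18.5 cube at (5.5, 10) contributes its full rectangle; the cylinder at (7.5, 15.5) is absent (z outside [-1.5, 18.5]); the cylinder at (2.5, 7.5) does not reach this height (z outside [-2, 15]); Taking the first minus the rest: the first operand is absent here, so nothing remains; the cube at (-4, 14) (footprint 24.5×16.5) is included at this height; Merging all regions: only the 24.5×16.5 cube at (-4, 14) is present, so the union is just that shape — 1 connected region. Overall, the cross-section is a single solid region. The nearest boundary edge runs (20.50, 30.50)→(-4.00, 30.50); distance from the point to it = 8.00 mm. The point is inside the cross-section and 8.00 mm from the nearest boundary — more than the 1.8 mm shell width (3 × 0.6), so it's in the infill interior.

infill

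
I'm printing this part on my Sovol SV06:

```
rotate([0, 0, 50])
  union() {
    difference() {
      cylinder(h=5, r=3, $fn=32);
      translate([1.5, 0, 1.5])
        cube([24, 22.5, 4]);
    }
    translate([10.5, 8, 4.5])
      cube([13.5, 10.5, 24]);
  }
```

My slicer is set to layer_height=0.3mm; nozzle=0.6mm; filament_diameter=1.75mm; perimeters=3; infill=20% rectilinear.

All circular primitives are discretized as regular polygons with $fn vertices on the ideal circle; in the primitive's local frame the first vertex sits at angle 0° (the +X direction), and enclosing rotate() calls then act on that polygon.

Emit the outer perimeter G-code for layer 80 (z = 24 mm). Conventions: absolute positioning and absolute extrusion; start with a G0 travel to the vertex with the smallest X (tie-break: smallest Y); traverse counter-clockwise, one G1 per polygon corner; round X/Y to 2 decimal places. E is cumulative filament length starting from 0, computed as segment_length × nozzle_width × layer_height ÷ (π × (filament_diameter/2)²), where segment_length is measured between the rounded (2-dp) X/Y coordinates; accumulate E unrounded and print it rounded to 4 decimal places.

At z = 24 mm: the cylinder is absent (z outside [0, 5]); the cube at (1.5, 0) does not reach this height (z outside [1.5, 5.5]); Subtracting the remaining from the first: the first operand is absent here, so nothing remains; the cube at (10.5, 8) (footprint 13.5×10.5) is included at this height; Taking the union: only the 13.5×10.5 cube at (10.5, 8) is present, so the union is just that shape — 1 connected region; (rotated 50° about Z; rotation is an isometry so areas/perimeters/island counts are preserved). The outline is a single polygon with 4 vertices. Extrusion per mm of travel: 0.6 × 0.3 / (π × 0.875²) = 0.074835. Accumulating E over each segment gives final E = 3.5918.

G0 X-7.42 Y19.94 Z24.00
G1 X0.62 Y13.19 E0.7856
G1 X9.30 Y23.53 E1.7959
G1 X1.26 Y30.28 E2.5815
G1 X-7.42 Y19.94 E3.5918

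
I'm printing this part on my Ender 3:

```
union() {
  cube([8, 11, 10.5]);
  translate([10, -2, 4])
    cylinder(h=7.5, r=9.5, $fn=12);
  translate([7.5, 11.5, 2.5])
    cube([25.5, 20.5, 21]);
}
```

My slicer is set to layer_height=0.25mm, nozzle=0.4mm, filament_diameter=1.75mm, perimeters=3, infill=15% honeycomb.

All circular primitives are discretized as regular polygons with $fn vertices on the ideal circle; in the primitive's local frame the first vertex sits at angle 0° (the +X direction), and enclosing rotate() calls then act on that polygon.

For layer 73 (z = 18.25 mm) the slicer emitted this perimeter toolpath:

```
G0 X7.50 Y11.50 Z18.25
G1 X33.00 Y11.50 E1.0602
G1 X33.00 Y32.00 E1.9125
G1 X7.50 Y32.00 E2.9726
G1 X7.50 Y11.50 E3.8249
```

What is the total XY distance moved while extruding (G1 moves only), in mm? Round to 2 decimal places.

92.00 mm

Sum the Euclidean lengths of each G1 segment: total = 92.00 mm.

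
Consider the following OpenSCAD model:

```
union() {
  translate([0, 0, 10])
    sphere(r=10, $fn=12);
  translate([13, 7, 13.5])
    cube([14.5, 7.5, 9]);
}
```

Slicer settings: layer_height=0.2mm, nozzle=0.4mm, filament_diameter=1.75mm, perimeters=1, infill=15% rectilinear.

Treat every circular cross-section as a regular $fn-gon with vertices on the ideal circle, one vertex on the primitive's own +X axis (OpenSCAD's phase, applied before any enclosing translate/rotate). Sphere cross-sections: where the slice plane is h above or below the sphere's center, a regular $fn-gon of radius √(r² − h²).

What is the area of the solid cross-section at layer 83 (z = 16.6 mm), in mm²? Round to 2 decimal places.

278.07 mm²

At z = 16.6 mm: the r=10 sphere slices to a regular 12-gon of circumradius 7.513 (√(r²−h²) with h=6.6 from center) (area = (12/2)·7.513²·sin(360°/12) = 169.32 mm²); the cube at (13, 7) is present — its section is the full 14.5×7.5 rectangle (area 108.75 mm²); Merging all regions: the 2 present regions are separate (no shared area or edge), so areas and boundary lengths simply add and each stays a separate island — area = 278.07 mm². Overall, the cross-section has 2 separate islands. Net area = 278.07 mm².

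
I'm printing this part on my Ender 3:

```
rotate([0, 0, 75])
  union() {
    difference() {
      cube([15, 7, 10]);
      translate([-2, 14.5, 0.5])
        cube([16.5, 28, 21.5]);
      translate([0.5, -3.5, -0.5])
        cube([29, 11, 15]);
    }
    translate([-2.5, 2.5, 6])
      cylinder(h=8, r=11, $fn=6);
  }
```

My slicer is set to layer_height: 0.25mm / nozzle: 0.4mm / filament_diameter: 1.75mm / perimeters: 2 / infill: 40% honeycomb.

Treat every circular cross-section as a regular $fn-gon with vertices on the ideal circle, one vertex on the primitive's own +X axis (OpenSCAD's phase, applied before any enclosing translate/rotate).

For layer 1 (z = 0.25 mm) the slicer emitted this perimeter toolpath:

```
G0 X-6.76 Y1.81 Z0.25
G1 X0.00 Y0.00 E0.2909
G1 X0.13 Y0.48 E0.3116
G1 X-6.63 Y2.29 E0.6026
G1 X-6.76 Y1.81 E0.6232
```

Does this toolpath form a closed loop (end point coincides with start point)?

Start point (G0): (-6.76, 1.81). End point (last G1): the path returns to the start — closed.

yes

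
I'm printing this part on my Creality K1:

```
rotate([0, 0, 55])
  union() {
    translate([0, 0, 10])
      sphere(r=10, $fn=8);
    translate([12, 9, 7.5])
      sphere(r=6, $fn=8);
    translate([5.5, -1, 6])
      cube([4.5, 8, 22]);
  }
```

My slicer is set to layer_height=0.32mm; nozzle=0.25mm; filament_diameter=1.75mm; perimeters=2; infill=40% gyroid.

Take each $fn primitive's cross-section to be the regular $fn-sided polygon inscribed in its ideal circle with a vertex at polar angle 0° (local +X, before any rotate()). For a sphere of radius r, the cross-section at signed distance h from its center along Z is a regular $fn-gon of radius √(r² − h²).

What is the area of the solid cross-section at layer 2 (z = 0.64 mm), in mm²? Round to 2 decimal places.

35.05 mm²

At z = 0.64 mm: the sphere: section is a regular 8-gon, circumradius = √(r²−h²) = √(10²−9.36²) = 3.520 (area = (8/2)·3.520²·sin(360°/8) = 35.05 mm²); the sphere at (12, 9) does not reach this height (|z−center|=6.860 > r=6); the cube at (5.5, -1) does not reach this height (z outside [6, 28]); Taking the union: only the r=10 sphere is present, so the union is just that shape — area = 35.05 mm²; (whole slice rotated 55° about Z — lengths, areas and connectivity unchanged). Overall, the cross-section is a single solid region. Net area = 35.05 mm².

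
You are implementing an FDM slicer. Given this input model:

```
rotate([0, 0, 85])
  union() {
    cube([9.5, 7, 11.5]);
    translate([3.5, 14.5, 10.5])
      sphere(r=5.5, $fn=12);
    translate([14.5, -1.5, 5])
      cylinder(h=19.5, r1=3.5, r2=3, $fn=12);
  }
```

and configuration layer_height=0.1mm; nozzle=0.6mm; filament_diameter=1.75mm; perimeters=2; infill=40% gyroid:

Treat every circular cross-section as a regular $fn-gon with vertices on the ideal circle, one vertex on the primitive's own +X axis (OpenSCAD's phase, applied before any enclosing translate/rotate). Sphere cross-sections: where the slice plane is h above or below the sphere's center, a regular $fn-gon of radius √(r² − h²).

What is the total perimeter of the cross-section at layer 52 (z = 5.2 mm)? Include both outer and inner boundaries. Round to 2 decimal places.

63.84 mm

At z = 5.2 mm: the 9.5×7 cube contributes its full rectangle (perimeter 33.00 mm); the r=5.5 sphere at (3.5, 14.5) contributes a regular 12-gon of circumradius √(5.5²−5.3²) = 1.470 (perimeter = 2·12·1.470·sin(180°/12) = 9.13 mm); the cone at (14.5, -1.5) contributes a regular 12-gon of circumradius 3.495 (interpolated between r1=3.5 and r2=3 at t=0.010) (perimeter = 2·12·3.495·sin(180°/12) = 21.71 mm); Taking the union: the 3 present regions are separate (no shared area or edge), so areas and boundary lengths simply add and each stays a separate island — boundary = 63.84 mm; (whole slice rotated 85° about Z — lengths, areas and connectivity unchanged). Overall, the cross-section has 3 separate islands. Total boundary length (outer) = 63.84 mm.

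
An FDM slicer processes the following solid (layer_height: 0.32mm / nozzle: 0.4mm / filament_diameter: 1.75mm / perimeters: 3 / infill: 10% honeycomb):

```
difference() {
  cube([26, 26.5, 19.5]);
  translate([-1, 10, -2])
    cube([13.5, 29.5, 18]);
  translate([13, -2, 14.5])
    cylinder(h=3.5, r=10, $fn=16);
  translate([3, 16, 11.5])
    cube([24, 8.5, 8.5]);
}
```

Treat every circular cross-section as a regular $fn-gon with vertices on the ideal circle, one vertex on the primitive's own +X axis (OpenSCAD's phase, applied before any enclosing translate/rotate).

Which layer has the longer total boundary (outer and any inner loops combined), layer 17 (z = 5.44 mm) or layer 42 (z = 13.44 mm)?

layer 42 (z = 13.44 mm)

Layer 17 (z = 5.44): the 26×26.5 cube contributes its full rectangle (perimeter 105.00 mm); the cube at (-1, 10) is present — its section is the full 13.5×29.5 rectangle (perimeter 86.00 mm); the cylinder at (13, -2) does not reach this height (z outside [14.5, 18]); the cube at (3, 16) is absent (z outside [11.5, 20]); After the difference (first − rest): starting from the 26×26.5 cube, the 13.5×29.5 cube at (-1, 10) partially overlaps it — only the 206.25 mm² overlap (of its 398.25 mm²) is removed, clipping the outline — boundary = 105.00 mm. So its perimeter = 105.00 mm. Layer 42 (z = 13.44): the 26×26.5 cube contributes its full rectangle (perimeter 105.00 mm); the cube at (-1, 10) is present — its section is the full 13.5×29.5 rectangle (perimeter 86.00 mm); the cylinder at (13, -2) is not intersected at this z (z outside [14.5, 18]); the cube at (3, 16) is present — its section is the full 24×8.5 rectangle (perimeter 65.00 mm); After the difference (first − rest): starting from the 26×26.5 cube, the 13.5×29.5 cube at (-1, 10) partially overlaps it — only the 206.25 mm² overlap (of its 398.25 mm²) is removed, clipping the outline; the 24×8.5 cube at (3, 16) partially overlaps it — only the 114.75 mm² overlap (of its 204.00 mm²) is removed, clipping the outline — boundary = 115.00 mm. So its perimeter = 115.00 mm. Layer 42 is larger (115.00 vs 105.00 mm).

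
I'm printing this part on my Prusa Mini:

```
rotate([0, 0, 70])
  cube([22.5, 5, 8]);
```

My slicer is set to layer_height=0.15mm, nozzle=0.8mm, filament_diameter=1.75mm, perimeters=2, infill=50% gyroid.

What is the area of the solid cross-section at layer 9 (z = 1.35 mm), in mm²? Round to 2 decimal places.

At z = 1.35 mm: the cube is present — its section is the full 22.5×5 rectangle (area 112.50 mm²); (whole slice rotated 70° about Z — lengths, areas and connectivity unchanged). Overall, the cross-section is a single solid region. Net area = 112.50 mm².

112.50 mm²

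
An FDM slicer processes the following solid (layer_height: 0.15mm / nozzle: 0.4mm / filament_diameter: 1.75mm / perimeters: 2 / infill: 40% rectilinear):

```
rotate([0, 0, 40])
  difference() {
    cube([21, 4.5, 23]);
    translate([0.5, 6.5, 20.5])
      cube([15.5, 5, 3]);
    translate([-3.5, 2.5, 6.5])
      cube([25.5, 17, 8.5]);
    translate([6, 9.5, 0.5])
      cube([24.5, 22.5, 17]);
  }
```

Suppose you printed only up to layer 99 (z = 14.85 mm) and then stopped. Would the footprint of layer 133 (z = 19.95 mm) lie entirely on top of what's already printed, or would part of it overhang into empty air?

part overhangs

Compare the two slices. At z = 14.85: the 21×4.5 cube contributes its full rectangle (area 94.50 mm²); the cube at (0.5, 6.5) does not reach this height (z outside [20.5, 23.5]); the 25.5×17 cube at (-3.5, 2.5) contributes its full rectangle (area 433.50 mm²); the cube at (6, 9.5) is present — its section is the full 24.5×22.5 rectangle (area 551.25 mm²); Taking the first minus the rest: starting from the 21×4.5 cube (94.50 mm²), the 25.5×17 cube at (-3.5, 2.5) partially overlaps it — only the 42.00 mm² overlap (of its 433.50 mm²) is removed, clipping the outline; the 24.5×22.5 cube at (6, 9.5) misses the remaining region (no effect) — area = 52.50 mm²; (rotated 40° about Z; rotation is an isometry so areas/perimeters/island counts are preserved). At z = 19.95: the cube (footprint 21×4.5) is included at this height (area 94.50 mm²); the cube at (0.5, 6.5) does not reach this height (z outside [20.5, 23.5]); the cube at (-3.5, 2.5) is not intersected at this z (z outside [6.5, 15]); the cube at (6, 9.5) does not reach this height (z outside [0.5, 17.5]); Subtracting the remaining from the first: none of the subtracted shapes is present at this height, so the 21×4.5 cube is unchanged — area = 94.50 mm²; (rotated 40° about Z; rotation is an isometry so areas/perimeters/island counts are preserved). Checking containment: at z = 19.95 the cross-section extends beyond the z = 14.85 cross-section by about 42.00 mm².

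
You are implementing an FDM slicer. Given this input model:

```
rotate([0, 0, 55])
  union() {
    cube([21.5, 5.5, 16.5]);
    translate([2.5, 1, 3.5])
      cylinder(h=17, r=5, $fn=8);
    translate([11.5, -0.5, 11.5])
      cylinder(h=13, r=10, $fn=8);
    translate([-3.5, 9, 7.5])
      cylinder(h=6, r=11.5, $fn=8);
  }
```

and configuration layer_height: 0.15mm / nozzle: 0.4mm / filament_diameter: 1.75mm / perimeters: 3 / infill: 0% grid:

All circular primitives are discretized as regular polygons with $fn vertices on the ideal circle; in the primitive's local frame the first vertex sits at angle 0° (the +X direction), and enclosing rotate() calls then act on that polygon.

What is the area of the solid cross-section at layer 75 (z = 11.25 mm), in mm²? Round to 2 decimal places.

At z = 11.25 mm: the cube (footprint 21.5×5.5) is included at this height (area 118.25 mm²); the r=5 cylinder at (2.5, 1) contributes a regular 8-gon of circumradius 5 (area = (8/2)·5.000²·sin(360°/8) = 70.71 mm²); the cylinder at (11.5, -0.5) is not intersected at this z (z outside [11.5, 24.5]); the cylinder at (-3.5, 9): section is a regular 8-gon, circumradius r=11.5 (area = (8/2)·11.500²·sin(360°/8) = 374.06 mm²); Taking the union: the regions partially overlap — summed areas 563.02 mm² minus the doubly-counted overlap 77.72 mm² gives 485.30 mm² — area = 485.30 mm²; (whole slice rotated 55° about Z — lengths, areas and connectivity unchanged). Overall, the cross-section is a single solid region. Net area = 485.30 mm².

485.30 mm²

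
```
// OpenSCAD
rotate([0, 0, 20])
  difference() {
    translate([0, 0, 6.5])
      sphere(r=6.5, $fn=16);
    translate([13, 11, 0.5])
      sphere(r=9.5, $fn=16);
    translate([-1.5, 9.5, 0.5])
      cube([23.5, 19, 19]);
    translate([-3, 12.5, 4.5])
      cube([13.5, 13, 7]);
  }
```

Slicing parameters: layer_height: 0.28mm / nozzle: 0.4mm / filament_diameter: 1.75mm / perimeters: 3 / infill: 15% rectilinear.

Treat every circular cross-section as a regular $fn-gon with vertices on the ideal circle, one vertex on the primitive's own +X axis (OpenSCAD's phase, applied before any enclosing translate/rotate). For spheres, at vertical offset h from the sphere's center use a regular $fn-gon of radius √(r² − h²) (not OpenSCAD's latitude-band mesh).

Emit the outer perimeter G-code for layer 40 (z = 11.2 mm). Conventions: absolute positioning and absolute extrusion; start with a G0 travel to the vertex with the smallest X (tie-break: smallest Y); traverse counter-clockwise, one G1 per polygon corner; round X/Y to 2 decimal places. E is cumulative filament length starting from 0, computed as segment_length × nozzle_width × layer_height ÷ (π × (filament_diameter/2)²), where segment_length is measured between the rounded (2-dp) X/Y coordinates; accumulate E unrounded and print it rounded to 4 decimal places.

G0 X-4.49 Y0.20 Z11.20
G1 X-4.22 Y-1.54 E0.0820
G1 X-3.31 Y-3.03 E0.1633
G1 X-1.90 Y-4.07 E0.2449
G1 X-0.20 Y-4.49 E0.3264
G1 X1.54 Y-4.22 E0.4084
G1 X3.03 Y-3.31 E0.4897
G1 X4.07 Y-1.90 E0.5713
G1 X4.49 Y-0.20 E0.6528
G1 X4.22 Y1.54 E0.7348
G1 X3.31 Y3.03 E0.8161
G1 X1.90 Y4.07 E0.8977
G1 X0.20 Y4.49 E0.9792
G1 X-1.54 Y4.22 E1.0612
G1 X-3.03 Y3.31 E1.1425
G1 X-4.07 Y1.90 E1.2241
G1 X-4.49 Y0.20 E1.3056

At z = 11.2 mm: the r=6.5 sphere contributes a regular 16-gon of circumradius √(6.5²−4.7²) = 4.490; the sphere at (13, 11) is absent (|z−center|=10.700 > r=9.5); the cube at (-1.5, 9.5) is present — its section is the full 23.5×19 rectangle; the 13.5×13 cube at (-3, 12.5) contributes its full rectangle; Subtracting the remaining from the first: starting from the r=6.5 sphere, the 23.5×19 cube at (-1.5, 9.5) misses the remaining region (no effect); the 13.5×13 cube at (-3, 12.5) misses the remaining region (no effect) — 1 connected region; (whole slice rotated 20° about Z — lengths, areas and connectivity unchanged). The outline is a single polygon with 16 vertices. Extrusion per mm of travel: 0.4 × 0.28 / (π × 0.875²) = 0.046564. Accumulating E over each segment gives final E = 1.3056.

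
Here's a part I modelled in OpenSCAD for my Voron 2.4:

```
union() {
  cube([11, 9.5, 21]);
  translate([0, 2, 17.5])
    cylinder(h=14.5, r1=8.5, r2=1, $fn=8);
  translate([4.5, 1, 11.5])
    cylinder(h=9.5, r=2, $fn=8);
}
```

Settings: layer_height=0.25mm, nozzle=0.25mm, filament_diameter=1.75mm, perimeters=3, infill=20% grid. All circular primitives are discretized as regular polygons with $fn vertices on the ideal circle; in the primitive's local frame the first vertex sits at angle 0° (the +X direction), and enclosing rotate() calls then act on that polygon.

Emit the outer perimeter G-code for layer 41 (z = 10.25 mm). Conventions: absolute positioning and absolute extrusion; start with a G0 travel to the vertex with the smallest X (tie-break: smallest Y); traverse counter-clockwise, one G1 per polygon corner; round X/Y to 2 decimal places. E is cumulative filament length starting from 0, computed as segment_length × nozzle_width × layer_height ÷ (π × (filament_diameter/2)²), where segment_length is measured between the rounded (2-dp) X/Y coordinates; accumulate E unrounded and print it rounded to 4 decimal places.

G0 X0.00 Y0.00 Z10.25
G1 X11.00 Y0.00 E0.2858
G1 X11.00 Y9.50 E0.5327
G1 X0.00 Y9.50 E0.8185
G1 X0.00 Y0.00 E1.0654

At z = 10.25 mm: the 11×9.5 cube contributes its full rectangle; the cone at (0, 2) does not reach this height (z outside [17.5, 32]); the cylinder at (4.5, 1) is absent (z outside [11.5, 21]); Combining (union): only the 11×9.5 cube is present, so the union is just that shape — 1 connected region. The outline is a single polygon with 4 vertices. Extrusion per mm of travel: 0.25 × 0.25 / (π × 0.875²) = 0.025984. Accumulating E over each segment gives final E = 1.0654.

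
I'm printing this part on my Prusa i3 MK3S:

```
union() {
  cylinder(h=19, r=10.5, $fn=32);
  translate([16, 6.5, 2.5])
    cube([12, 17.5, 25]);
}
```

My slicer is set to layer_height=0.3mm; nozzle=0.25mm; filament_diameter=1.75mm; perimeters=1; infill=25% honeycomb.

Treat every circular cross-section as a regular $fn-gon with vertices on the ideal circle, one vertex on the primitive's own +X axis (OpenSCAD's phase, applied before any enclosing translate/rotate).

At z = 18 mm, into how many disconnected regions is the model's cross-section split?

At z = 18 mm: the cylinder: section is a regular 32-gon, circumradius r=10.5; the cube at (16, 6.5) (footprint 12×17.5) is included at this height; Combining (union): the 2 present regions are separate (no shared area or edge), so areas and boundary lengths simply add and each stays a separate island — 2 connected regions. The result has 2 disconnected regions.

2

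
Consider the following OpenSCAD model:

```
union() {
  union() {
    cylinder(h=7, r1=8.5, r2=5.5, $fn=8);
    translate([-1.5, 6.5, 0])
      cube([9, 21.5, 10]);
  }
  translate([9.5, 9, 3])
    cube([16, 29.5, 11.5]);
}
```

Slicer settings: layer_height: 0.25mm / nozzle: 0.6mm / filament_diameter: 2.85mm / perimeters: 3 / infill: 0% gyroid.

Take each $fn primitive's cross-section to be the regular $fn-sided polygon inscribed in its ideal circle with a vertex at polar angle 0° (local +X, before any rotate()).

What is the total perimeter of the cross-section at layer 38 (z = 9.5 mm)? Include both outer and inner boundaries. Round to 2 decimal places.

At z = 9.5 mm: the cone is absent (z outside [0, 7]); the 9×21.5 cube at (-1.5, 6.5) contributes its full rectangle (perimeter 61.00 mm); Taking the union: only the 9×21.5 cube at (-1.5, 6.5) is present, so the union is just that shape — boundary = 61.00 mm; the 16×29.5 cube at (9.5, 9) contributes its full rectangle (perimeter 91.00 mm); Merging all regions: the 2 present regions are separate (no shared area or edge), so areas and boundary lengths simply add and each stays a separate island — boundary = 152.00 mm. Overall, the cross-section has 2 separate islands. Total boundary length (outer) = 152.00 mm.

152.00 mm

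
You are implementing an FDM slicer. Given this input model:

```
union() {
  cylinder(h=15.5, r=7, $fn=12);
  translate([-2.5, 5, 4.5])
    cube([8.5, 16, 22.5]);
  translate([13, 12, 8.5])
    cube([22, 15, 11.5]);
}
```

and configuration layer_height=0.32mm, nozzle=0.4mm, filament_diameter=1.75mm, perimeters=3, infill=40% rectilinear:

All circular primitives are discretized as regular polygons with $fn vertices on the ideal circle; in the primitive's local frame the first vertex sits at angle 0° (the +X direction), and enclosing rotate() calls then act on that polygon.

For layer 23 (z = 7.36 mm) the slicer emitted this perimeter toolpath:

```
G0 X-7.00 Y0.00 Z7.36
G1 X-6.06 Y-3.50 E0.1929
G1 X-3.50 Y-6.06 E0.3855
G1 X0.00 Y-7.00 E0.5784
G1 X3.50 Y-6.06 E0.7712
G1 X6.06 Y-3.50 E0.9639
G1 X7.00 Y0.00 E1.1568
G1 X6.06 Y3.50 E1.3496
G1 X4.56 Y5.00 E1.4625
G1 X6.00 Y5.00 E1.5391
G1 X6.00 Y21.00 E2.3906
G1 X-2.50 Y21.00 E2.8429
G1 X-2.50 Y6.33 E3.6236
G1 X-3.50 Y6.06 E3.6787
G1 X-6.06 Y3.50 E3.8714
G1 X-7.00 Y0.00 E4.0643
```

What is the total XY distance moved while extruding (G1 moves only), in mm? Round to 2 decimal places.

76.37 mm

Sum the Euclidean lengths of each G1 segment: total = 76.37 mm.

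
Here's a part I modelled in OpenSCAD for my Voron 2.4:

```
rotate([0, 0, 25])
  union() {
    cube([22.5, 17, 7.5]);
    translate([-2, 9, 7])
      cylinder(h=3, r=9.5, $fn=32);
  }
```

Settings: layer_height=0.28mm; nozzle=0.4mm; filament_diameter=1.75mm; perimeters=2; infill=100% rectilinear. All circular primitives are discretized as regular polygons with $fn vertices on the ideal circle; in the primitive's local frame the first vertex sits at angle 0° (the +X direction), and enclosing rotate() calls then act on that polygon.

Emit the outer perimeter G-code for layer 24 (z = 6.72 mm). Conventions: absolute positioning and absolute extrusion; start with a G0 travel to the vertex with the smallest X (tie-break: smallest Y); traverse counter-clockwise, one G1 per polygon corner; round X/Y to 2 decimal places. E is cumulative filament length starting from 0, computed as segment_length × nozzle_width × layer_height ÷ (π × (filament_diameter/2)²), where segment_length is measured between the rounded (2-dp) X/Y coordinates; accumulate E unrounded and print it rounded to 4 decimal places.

At z = 6.72 mm: the cube is present — its section is the full 22.5×17 rectangle; the cylinder at (-2, 9) is not intersected at this z (z outside [7, 10]); Merging all regions: only the 22.5×17 cube is present, so the union is just that shape — 1 connected region; (whole slice rotated 25° about Z — lengths, areas and connectivity unchanged). The outline is a single polygon with 4 vertices. Extrusion per mm of travel: 0.4 × 0.28 / (π × 0.875²) = 0.046564. Accumulating E over each segment gives final E = 3.6785.

G0 X-7.18 Y15.41 Z6.72
G1 X0.00 Y0.00 E0.7916
G1 X20.39 Y9.51 E1.8393
G1 X13.21 Y24.92 E2.6309
G1 X-7.18 Y15.41 E3.6785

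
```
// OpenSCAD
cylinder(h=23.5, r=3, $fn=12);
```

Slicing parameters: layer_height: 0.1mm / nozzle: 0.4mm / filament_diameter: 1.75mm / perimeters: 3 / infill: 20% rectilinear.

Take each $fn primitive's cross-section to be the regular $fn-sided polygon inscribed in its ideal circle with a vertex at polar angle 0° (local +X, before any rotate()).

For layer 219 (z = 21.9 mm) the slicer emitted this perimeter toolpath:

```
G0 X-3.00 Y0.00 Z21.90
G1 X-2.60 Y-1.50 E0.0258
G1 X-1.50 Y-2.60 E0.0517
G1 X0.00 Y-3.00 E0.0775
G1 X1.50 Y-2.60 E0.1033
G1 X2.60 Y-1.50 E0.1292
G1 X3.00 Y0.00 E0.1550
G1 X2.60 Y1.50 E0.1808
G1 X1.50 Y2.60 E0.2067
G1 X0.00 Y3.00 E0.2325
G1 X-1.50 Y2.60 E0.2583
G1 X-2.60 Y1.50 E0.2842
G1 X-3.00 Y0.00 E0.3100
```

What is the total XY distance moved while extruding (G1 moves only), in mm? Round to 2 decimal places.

Sum the Euclidean lengths of each G1 segment: total = 18.64 mm.

18.64 mm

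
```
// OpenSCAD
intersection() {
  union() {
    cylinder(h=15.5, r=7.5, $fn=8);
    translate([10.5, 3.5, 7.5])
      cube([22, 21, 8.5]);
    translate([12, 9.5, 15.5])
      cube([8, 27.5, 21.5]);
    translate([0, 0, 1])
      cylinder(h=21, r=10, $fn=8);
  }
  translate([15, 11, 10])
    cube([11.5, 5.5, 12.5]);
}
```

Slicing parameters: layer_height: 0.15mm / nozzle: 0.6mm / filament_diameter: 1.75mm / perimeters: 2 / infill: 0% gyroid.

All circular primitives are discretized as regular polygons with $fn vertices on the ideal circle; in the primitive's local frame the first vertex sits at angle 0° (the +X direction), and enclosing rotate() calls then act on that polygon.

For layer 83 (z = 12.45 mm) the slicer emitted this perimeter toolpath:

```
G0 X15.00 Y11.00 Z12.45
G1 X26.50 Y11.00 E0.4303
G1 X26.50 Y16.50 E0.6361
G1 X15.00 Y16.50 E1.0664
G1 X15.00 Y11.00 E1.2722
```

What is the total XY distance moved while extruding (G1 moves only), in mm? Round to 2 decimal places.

Sum the Euclidean lengths of each G1 segment: total = 34.00 mm.

34.00 mm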